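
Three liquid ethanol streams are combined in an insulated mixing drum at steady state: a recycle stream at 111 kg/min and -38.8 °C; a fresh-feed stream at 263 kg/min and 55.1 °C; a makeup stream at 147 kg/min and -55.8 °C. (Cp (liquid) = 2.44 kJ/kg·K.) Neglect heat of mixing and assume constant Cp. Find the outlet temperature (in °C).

T_out = 3.80 °C

Adiabatic, steady state ⇒ Σ ṁᵢCp,ᵢ(T_out − Tᵢ) = 0
T_out = Σ ṁᵢCp,ᵢTᵢ / Σ ṁᵢCp,ᵢ
      = 4835.8 / 1271.2 = 3.804 °C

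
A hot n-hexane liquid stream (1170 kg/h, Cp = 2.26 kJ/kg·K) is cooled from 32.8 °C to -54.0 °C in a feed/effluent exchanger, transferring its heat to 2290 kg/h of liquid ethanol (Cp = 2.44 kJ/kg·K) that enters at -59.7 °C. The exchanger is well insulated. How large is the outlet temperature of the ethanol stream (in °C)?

Heat released by hot stream: Q = 1170 × 2.26 × (32.8 − -54.0) = 229520 kJ/h
Energy balance on cold side (adiabatic exchanger): Q = ṁ_c·Cp_c·(T_c,out − T_c,in)
T_c,out = -59.7 + 229520/(2290 × 2.44) = -18.624 °C

T_c,out = -18.6 °C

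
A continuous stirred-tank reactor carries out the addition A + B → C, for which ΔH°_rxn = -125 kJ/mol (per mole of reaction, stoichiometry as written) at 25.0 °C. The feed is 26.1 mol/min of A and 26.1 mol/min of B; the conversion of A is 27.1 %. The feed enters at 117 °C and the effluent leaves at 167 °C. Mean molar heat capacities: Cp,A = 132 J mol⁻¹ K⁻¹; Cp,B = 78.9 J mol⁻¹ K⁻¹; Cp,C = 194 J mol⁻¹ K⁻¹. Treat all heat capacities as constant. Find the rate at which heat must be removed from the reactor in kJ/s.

Extent of reaction ξ = 0.271 × 26.1 = 7.0731 mol/min
Reaction term: ξ·ΔH°_rxn = 7.0731 × -125 = -884.14 kJ/min
Sensible, feed 117→25 °C: -506.41 kJ/min
Outlet flows (mol/min): A 19.027, B 19.027, C 7.0731
Sensible, products 25→167 °C: 764.66 kJ/min
Q = ΔH = -625.89 kJ/min = -10.431 kW
Heat removed = 10.431 kJ/s

Q_out = 10.4 kJ/s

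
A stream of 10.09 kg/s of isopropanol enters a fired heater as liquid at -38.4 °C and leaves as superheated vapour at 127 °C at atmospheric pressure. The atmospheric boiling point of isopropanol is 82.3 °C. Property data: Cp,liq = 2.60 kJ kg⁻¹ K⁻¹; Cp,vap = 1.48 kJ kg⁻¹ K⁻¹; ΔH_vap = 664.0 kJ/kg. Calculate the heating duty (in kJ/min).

liquid -38.4→82.3 °C: 313.82 kJ/kg
vaporisation at 82.3 °C: 664 kJ/kg
vapour 82.3→127 °C: 66.156 kJ/kg
Δh = 313.82 + 664 + 66.156 = 1044 kJ/kg
Q = ṁ·Δh = 10.09 kg/s × 1044 kJ/kg = 10534 kJ/s
|Q| = 10534 kW = 632020 kJ/min

Q = 632000 kJ/min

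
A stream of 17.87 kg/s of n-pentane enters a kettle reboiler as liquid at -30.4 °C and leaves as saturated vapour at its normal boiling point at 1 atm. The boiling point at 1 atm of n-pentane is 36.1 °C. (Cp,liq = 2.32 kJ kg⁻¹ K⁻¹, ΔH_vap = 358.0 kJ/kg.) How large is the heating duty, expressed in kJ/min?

Q = 549000 kJ/min

liquid -30.4→36.1 °C: 154.28 kJ/kg
vaporisation at 36.1 °C: 358 kJ/kg
Δh = 154.28 + 358 = 512.28 kJ/kg
Q = ṁ·Δh = 17.87 kg/s × 512.28 kJ/kg = 9154.4 kJ/s
|Q| = 9154.4 kW = 549270 kJ/min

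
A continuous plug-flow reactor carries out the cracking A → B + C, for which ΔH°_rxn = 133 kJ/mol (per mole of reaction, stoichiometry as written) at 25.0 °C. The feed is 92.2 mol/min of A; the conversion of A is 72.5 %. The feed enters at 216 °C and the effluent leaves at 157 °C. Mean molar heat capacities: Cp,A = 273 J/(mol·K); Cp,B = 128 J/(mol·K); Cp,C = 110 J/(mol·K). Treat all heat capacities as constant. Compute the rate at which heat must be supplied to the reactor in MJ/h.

Q_in = 426 MJ/h

Extent of reaction ξ = 0.725 × 92.2 = 66.845 mol/min
Reaction term: ξ·ΔH°_rxn = 66.845 × 133 = 8890.4 kJ/min
Sensible, feed 216→25 °C: -4807.6 kJ/min
Outlet flows (mol/min): A 25.355, B 66.845, C 66.845
Sensible, products 25→157 °C: 3013.7 kJ/min
Q = ΔH = 7096.5 kJ/min = 118.27 kW
Heat supplied = 425.79 MJ/h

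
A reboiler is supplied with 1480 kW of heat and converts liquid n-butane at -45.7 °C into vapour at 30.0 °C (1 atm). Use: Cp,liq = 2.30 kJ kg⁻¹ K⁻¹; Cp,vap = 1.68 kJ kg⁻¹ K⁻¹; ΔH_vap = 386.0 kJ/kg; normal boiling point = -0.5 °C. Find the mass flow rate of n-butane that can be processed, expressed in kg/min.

Δh = 2.30×(-0.5−-45.7) + 386.0 + 1.68×(30.0−-0.5) = 541.2 kJ/kg
Q = 1480 kW = 1480 kJ/s = 88800 kJ/min
ṁ = Q/Δh = 88800 / 541.2 = 164.08 kg/min

ṁ = 164 kg/min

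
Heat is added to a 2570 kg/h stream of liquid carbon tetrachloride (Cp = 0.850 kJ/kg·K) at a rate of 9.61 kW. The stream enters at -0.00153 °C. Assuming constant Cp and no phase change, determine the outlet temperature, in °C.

Q = 9.61 kW = 34596 kJ/h
ΔT = Q/(ṁ·Cp) = 34596/(2570×0.850) = 15.837 K
T_out = -0.00153 + 15.837 = 15.836 °C

T_out = 15.8 °C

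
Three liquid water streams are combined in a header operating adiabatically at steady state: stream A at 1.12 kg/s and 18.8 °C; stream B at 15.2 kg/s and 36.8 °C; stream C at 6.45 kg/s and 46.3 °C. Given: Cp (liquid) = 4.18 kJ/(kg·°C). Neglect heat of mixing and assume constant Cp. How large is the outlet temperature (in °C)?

T_out = 38.6 °C

Adiabatic, steady state ⇒ Σ ṁᵢCp,ᵢ(T_out − Tᵢ) = 0
Σ ṁᵢCp,ᵢTᵢ = 1.12×4.18×18.8 + 15.2×4.18×36.8 + 6.45×4.18×46.3 = 3674.4
Σ ṁᵢCp,ᵢ = 1.12×4.18 + 15.2×4.18 + 6.45×4.18 = 95.179
T_out = 3674.4 / 95.179 = 38.606 °C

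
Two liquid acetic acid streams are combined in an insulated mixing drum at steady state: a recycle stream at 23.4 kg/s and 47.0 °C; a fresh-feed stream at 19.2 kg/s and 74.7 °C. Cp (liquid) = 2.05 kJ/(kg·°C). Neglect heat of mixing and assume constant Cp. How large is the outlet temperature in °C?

No heat crosses the boundary, so H_out = H_in.
T_out = Σ ṁᵢCp,ᵢTᵢ / Σ ṁᵢCp,ᵢ
      = 5194.8 / 87.33 = 59.485 °C

T_out = 59.5 °C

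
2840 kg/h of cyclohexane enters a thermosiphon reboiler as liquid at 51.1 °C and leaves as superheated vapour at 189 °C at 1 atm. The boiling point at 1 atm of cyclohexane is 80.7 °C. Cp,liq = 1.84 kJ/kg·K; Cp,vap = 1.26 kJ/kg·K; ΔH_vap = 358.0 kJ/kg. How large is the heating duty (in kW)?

liquid 51.1→80.7 °C: 54.464 kJ/kg
vaporisation at 80.7 °C: 358 kJ/kg
vapour 80.7→189 °C: 136.46 kJ/kg
Δh = 54.464 + 358 + 136.46 = 548.92 kJ/kg
Q = ṁ·Δh = 2840 kg/h × 548.92 kJ/kg = 1.5589e+06 kJ/h
|Q| = 433.04 kW

Q = 433 kW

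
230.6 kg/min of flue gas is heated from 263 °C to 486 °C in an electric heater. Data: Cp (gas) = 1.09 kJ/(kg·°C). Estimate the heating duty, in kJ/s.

Q = 934 kJ/s

Q = ṁ·Cp·ΔT = 230.6 × 1.09 × (486 − 263) = 56052 kJ/min
Converting: 56052 / 60 s = 934.2 kW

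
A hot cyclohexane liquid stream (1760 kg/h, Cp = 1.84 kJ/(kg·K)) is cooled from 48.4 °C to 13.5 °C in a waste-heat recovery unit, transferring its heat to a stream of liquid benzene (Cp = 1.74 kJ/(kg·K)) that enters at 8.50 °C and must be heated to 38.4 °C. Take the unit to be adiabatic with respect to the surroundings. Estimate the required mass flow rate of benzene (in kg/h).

ṁ_c = 2170 kg/h

Heat released by hot stream: Q = 1760 × 1.84 × (48.4 − 13.5) = 113020 kJ/h
Energy balance on cold side (adiabatic exchanger): Q = ṁ_c·Cp_c·(T_c,out − T_c,in)
ṁ_c = 113020 / [1.74 × (38.4 − 8.50)] = 2172.4 kg/h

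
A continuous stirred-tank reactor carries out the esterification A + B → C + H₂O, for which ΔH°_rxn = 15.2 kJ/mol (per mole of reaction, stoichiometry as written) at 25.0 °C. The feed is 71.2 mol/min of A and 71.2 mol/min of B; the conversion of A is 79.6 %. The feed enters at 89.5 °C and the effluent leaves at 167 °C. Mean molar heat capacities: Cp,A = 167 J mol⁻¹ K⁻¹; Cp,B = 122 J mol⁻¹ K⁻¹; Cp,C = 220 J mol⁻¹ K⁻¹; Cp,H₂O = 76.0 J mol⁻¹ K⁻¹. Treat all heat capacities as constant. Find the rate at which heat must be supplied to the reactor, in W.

Extent of reaction ξ = 0.796 × 71.2 = 56.675 mol/min
Reaction term: ξ·ΔH°_rxn = 56.675 × 15.2 = 861.46 kJ/min
Sensible, feed 89.5→25 °C: -1327.2 kJ/min
Outlet flows (mol/min): A 14.525, B 14.525, C 56.675, H₂O 56.675
Sensible, products 25→167 °C: 2978.2 kJ/min
Q = ΔH = 2512.5 kJ/min = 41.875 kW
Heat supplied = 41875 W

Q_in = 41900 W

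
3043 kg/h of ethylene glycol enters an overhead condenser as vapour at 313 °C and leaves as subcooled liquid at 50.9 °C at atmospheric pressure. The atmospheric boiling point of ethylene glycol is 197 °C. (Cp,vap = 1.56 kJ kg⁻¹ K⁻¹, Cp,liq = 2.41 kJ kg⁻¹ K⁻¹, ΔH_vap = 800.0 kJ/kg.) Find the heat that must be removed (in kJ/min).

vapour 313→197 °C: -180.96 kJ/kg
condensation at 197 °C: -800 kJ/kg
liquid 197→50.9 °C: -352.1 kJ/kg
Δh = -180.96 + -800 + -352.1 = -1333.1 kJ/kg
Q = ṁ·Δh = 3043 kg/h × -1333.1 kJ/kg = -4.0565e+06 kJ/h
|Q| = 1126.8 kW = 67608 kJ/min

Q_c = 67600 kJ/min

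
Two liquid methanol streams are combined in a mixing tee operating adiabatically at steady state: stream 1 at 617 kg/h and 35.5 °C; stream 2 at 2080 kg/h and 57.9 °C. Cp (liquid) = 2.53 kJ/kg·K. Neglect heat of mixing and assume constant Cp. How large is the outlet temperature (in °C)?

No heat crosses the boundary, so H_out = H_in.
Σ ṁᵢCp,ᵢTᵢ = 617×2.53×35.5 + 2080×2.53×57.9 = 360110
Σ ṁᵢCp,ᵢ = 617×2.53 + 2080×2.53 = 6823.4
T_out = 360110 / 6823.4 = 52.775 °C

T_out = 52.8 °C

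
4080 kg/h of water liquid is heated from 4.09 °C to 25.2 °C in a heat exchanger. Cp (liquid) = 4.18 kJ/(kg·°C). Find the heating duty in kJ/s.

Q = 100 kJ/s

Q = ṁ·Cp·ΔT = 4080 × 4.18 × (25.2 − 4.09) = 360020 kJ/h
Converting: 360020 / 3600 s = 100.01 kW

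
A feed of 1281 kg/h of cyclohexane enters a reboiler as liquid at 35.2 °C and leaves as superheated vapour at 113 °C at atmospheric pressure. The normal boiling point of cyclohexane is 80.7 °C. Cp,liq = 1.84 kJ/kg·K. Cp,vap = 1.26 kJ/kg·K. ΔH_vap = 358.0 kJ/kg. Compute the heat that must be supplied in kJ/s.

liquid 35.2→80.7 °C: 83.72 kJ/kg
vaporisation at 80.7 °C: 358 kJ/kg
vapour 80.7→113 °C: 40.698 kJ/kg
Δh = 83.72 + 358 + 40.698 = 482.42 kJ/kg
Q = ṁ·Δh = 1281 kg/h × 482.42 kJ/kg = 617980 kJ/h
|Q| = 171.66 kW

Q = 172 kJ/s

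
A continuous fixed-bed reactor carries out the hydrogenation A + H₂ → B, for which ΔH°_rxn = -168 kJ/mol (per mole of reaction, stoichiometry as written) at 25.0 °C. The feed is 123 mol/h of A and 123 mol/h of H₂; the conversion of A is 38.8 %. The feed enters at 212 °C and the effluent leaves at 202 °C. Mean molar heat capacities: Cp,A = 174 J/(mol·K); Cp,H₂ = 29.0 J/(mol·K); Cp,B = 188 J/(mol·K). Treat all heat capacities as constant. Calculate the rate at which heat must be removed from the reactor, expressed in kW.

Q_out = 2.33 kW

Extent of reaction ξ = 0.388 × 123 = 47.724 mol/h
Reaction term: ξ·ΔH°_rxn = 47.724 × -168 = -8017.6 kJ/h
Sensible, feed 212→25 °C: -4669.2 kJ/h
Outlet flows (mol/h): A 75.276, H₂ 75.276, B 47.724
Sensible, products 25→202 °C: 4292.8 kJ/h
Q = ΔH = -8394 kJ/h = -2.3317 kW
Heat removed = 2.3317 kW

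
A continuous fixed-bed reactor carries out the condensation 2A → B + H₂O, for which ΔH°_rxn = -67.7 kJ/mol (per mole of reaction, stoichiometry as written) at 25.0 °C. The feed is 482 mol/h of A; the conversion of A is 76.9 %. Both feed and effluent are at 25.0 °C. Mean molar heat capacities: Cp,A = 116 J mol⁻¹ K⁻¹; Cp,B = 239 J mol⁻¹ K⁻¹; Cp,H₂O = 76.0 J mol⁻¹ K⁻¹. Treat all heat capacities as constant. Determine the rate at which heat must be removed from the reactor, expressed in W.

Q_out = 3490 W

Extent of reaction ξ = 0.769 × 482 / 2 = 185.33 mol/h
Reaction term: ξ·ΔH°_rxn = 185.33 × -67.7 = -12547 kJ/h
Q = ΔH = -12547 kJ/h = -3.4852 kW
Heat removed = 3485.2 W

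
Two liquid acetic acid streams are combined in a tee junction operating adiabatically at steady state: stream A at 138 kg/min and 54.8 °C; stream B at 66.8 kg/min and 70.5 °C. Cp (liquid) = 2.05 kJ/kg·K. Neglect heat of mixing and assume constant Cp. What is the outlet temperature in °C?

T_out = 59.9 °C

Adiabatic, steady state ⇒ Σ ṁᵢCp,ᵢ(T_out − Tᵢ) = 0
Σ ṁᵢCp,ᵢTᵢ = 138×2.05×54.8 + 66.8×2.05×70.5 = 25157
Σ ṁᵢCp,ᵢ = 138×2.05 + 66.8×2.05 = 419.84
T_out = 25157 / 419.84 = 59.921 °C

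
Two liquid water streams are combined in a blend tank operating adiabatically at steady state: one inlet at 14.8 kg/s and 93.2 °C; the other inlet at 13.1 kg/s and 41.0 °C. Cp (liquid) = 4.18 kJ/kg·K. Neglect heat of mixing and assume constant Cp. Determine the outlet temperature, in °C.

T_out = 68.7 °C

No heat crosses the boundary, so H_out = H_in.
T_out = Σ ṁᵢCp,ᵢTᵢ / Σ ṁᵢCp,ᵢ
      = 8010.8 / 116.62 = 68.69 °C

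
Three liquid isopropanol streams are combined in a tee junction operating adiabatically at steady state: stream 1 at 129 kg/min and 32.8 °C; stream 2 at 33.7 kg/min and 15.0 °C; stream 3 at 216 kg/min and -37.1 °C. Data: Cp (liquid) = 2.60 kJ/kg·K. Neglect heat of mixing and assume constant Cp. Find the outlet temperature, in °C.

No heat crosses the boundary, so H_out = H_in.
Σ ṁᵢCp,ᵢTᵢ = 129×2.60×32.8 + 33.7×2.60×15.0 + 216×2.60×-37.1 = -8519.9
Σ ṁᵢCp,ᵢ = 129×2.60 + 33.7×2.60 + 216×2.60 = 984.62
T_out = -8519.9 / 984.62 = -8.653 °C

T_out = -8.65 °C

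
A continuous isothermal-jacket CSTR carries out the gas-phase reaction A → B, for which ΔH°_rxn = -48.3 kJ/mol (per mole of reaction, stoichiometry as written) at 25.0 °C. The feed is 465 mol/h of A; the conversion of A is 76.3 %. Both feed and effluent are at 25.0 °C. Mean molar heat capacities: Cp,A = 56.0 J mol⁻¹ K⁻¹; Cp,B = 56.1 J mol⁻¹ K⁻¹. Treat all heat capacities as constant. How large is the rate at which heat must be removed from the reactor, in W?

Q_out = 4760 W

Extent of reaction ξ = 0.763 × 465 = 354.8 mol/h
Reaction term: ξ·ΔH°_rxn = 354.8 × -48.3 = -17137 kJ/h
Q = ΔH = -17137 kJ/h = -4.7602 kW
Heat removed = 4760.2 W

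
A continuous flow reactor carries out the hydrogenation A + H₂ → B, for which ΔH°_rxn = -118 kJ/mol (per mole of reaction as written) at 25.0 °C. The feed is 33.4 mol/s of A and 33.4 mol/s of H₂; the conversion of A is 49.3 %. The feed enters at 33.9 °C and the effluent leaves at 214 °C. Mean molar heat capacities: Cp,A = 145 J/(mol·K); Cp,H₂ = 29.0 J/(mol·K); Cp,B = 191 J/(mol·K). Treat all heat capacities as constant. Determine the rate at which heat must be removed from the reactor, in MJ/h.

Q_out = 3040 MJ/h

Extent of reaction ξ = 0.493 × 33.4 = 16.466 mol/s
Reaction term: ξ·ΔH°_rxn = 16.466 × -118 = -1943 kJ/s
Sensible, feed 33.9→25 °C: -51.723 kJ/s
Outlet flows (mol/s): A 16.934, H₂ 16.934, B 16.466
Sensible, products 25→214 °C: 1151.3 kJ/s
Q = ΔH = -843.44 kJ/s = -843.44 kW
Heat removed = 3036.4 MJ/h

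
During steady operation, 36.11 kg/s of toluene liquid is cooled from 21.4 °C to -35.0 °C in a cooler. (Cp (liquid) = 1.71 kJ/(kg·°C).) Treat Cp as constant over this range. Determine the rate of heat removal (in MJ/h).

Q = ṁ·Cp·ΔT = 36.11 × 1.71 × (-35.0 − 21.4) = -3482.6 kJ/s
Cooling duty = 12537 MJ/h

Q_c = 12500 MJ/h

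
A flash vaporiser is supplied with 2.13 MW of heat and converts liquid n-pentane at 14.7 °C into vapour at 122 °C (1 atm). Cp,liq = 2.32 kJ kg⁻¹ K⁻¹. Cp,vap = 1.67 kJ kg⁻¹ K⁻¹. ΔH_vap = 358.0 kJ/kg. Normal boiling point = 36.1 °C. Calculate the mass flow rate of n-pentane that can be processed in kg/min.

Δh = 2.32×(36.1−14.7) + 358.0 + 1.67×(122−36.1) = 551.1 kJ/kg
Q = 2.13 MW = 2130 kJ/s = 127800 kJ/min
ṁ = Q/Δh = 127800 / 551.1 = 231.9 kg/min

ṁ = 232 kg/min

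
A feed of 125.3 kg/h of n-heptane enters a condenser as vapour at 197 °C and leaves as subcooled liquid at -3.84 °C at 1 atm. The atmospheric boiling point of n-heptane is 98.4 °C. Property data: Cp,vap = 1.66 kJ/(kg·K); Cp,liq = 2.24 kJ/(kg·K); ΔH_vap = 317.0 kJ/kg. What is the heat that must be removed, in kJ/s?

vapour 197→98.4 °C: -163.68 kJ/kg
condensation at 98.4 °C: -317 kJ/kg
liquid 98.4→-3.84 °C: -229.02 kJ/kg
Δh = -163.68 + -317 + -229.02 = -709.69 kJ/kg
Q = ṁ·Δh = 125.3 kg/h × -709.69 kJ/kg = -88925 kJ/h
|Q| = 24.701 kW

Q_c = 24.7 kJ/s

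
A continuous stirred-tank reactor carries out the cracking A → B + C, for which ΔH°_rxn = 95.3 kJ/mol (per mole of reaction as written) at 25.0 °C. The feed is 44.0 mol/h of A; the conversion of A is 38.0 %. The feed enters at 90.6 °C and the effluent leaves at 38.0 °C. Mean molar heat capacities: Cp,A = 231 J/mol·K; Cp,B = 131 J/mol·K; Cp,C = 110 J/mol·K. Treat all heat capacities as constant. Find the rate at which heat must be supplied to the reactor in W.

Q_in = 295 W

Extent of reaction ξ = 0.380 × 44.0 = 16.72 mol/h
Reaction term: ξ·ΔH°_rxn = 16.72 × 95.3 = 1593.4 kJ/h
Sensible, feed 90.6→25 °C: -666.76 kJ/h
Outlet flows (mol/h): A 27.28, B 16.72, C 16.72
Sensible, products 25→38.0 °C: 134.31 kJ/h
Q = ΔH = 1061 kJ/h = 0.29471 kW
Heat supplied = 294.71 W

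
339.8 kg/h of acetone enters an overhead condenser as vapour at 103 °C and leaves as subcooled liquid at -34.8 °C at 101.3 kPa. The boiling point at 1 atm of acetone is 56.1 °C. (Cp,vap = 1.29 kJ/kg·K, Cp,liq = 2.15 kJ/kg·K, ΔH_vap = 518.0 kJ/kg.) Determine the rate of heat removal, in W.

Q_c = 73100 W

vapour 103→56.1 °C: -60.501 kJ/kg
condensation at 56.1 °C: -518 kJ/kg
liquid 56.1→-34.8 °C: -195.44 kJ/kg
Δh = -60.501 + -518 + -195.44 = -773.94 kJ/kg
Q = ṁ·Δh = 339.8 kg/h × -773.94 kJ/kg = -262980 kJ/h
|Q| = 73.051 kW = 73051 W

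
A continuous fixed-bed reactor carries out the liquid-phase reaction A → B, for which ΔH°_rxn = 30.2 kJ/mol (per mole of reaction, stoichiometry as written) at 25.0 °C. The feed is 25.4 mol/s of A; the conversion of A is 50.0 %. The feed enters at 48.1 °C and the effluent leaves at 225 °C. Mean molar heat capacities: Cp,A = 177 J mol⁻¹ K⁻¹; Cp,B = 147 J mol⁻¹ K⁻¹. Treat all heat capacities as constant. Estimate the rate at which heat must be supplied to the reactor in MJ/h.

Extent of reaction ξ = 0.500 × 25.4 = 12.7 mol/s
Reaction term: ξ·ΔH°_rxn = 12.7 × 30.2 = 383.54 kJ/s
Sensible, feed 48.1→25 °C: -103.85 kJ/s
Outlet flows (mol/s): A 12.7, B 12.7
Sensible, products 25→225 °C: 822.96 kJ/s
Q = ΔH = 1102.6 kJ/s = 1102.6 kW
Heat supplied = 3969.5 MJ/h

Q_in = 3970 MJ/h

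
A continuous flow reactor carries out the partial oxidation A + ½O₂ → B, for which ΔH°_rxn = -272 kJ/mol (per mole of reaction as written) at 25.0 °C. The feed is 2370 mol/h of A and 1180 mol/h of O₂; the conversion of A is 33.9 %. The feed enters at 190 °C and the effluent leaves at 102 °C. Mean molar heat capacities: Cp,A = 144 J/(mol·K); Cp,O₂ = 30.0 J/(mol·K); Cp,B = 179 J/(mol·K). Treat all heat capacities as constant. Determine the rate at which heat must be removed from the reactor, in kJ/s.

Q_out = 69.6 kJ/s

Extent of reaction ξ = 0.339 × 2370 = 803.43 mol/h
Reaction term: ξ·ΔH°_rxn = 803.43 × -272 = -218530 kJ/h
Sensible, feed 190→25 °C: -62152 kJ/h
Outlet flows (mol/h): A 1566.6, O₂ 778.28, B 803.43
Sensible, products 25→102 °C: 30242 kJ/h
Q = ΔH = -250440 kJ/h = -69.568 kW
Heat removed = 69.568 kJ/s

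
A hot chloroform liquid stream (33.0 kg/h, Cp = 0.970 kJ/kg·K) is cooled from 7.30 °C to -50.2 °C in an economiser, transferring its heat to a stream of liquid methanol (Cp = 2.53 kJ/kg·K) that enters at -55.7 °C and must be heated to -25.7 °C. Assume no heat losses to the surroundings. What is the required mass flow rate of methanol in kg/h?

Heat released by hot stream: Q = 33.0 × 0.970 × (7.30 − -50.2) = 1840.6 kJ/h
Energy balance on cold side (adiabatic exchanger): Q = ṁ_c·Cp_c·(T_c,out − T_c,in)
ṁ_c = 1840.6 / [2.53 × (-25.7 − -55.7)] = 24.25 kg/h

ṁ_c = 24.2 kg/h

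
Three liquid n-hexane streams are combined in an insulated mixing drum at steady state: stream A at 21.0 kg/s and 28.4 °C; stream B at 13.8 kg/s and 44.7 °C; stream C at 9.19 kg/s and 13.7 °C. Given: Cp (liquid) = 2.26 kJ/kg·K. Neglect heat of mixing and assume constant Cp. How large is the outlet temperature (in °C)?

Adiabatic, steady state ⇒ Σ ṁᵢCp,ᵢ(T_out − Tᵢ) = 0
T_out = Σ ṁᵢCp,ᵢTᵢ / Σ ṁᵢCp,ᵢ
      = 3026.5 / 99.417 = 30.442 °C

T_out = 30.4 °C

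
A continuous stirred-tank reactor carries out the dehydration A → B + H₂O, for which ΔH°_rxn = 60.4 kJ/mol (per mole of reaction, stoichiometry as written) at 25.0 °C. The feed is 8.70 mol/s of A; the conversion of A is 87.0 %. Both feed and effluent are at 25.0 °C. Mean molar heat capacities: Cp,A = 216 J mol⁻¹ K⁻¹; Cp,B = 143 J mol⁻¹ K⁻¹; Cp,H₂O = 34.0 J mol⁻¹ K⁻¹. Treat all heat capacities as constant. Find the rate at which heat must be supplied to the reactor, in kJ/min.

Q_in = 27400 kJ/min

Extent of reaction ξ = 0.870 × 8.70 = 7.569 mol/s
Reaction term: ξ·ΔH°_rxn = 7.569 × 60.4 = 457.17 kJ/s
Q = ΔH = 457.17 kJ/s = 457.17 kW
Heat supplied = 27430 kJ/min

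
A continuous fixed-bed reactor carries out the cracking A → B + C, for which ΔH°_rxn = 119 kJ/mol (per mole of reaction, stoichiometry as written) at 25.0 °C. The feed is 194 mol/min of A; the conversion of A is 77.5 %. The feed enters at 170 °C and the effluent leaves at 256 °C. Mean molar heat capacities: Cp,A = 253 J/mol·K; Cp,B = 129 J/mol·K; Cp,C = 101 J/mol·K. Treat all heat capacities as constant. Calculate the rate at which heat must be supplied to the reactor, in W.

Q_in = 355000 W

Extent of reaction ξ = 0.775 × 194 = 150.35 mol/min
Reaction term: ξ·ΔH°_rxn = 150.35 × 119 = 17892 kJ/min
Sensible, feed 170→25 °C: -7116.9 kJ/min
Outlet flows (mol/min): A 43.65, B 150.35, C 150.35
Sensible, products 25→256 °C: 10539 kJ/min
Q = ΔH = 21314 kJ/min = 355.23 kW
Heat supplied = 355230 W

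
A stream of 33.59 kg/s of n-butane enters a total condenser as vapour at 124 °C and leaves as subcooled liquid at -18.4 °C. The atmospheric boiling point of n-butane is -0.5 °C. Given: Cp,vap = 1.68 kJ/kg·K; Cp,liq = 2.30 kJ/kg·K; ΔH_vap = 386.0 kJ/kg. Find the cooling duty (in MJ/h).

Q_c = 76900 MJ/h

vapour 124→-0.5 °C: -209.16 kJ/kg
condensation at -0.5 °C: -386 kJ/kg
liquid -0.5→-18.4 °C: -41.17 kJ/kg
Δh = -209.16 + -386 + -41.17 = -636.33 kJ/kg
Q = ṁ·Δh = 33.59 kg/s × -636.33 kJ/kg = -21374 kJ/s
|Q| = 21374 kW = 76948 MJ/h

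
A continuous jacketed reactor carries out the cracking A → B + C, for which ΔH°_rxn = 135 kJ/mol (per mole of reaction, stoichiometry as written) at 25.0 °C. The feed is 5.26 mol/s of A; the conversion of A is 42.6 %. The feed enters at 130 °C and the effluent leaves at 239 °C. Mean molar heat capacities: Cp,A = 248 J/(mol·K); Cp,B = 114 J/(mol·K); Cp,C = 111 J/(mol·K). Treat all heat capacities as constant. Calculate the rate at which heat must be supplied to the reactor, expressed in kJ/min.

Q_in = 26000 kJ/min

Extent of reaction ξ = 0.426 × 5.26 = 2.2408 mol/s
Reaction term: ξ·ΔH°_rxn = 2.2408 × 135 = 302.5 kJ/s
Sensible, feed 130→25 °C: -136.97 kJ/s
Outlet flows (mol/s): A 3.0192, B 2.2408, C 2.2408
Sensible, products 25→239 °C: 268.13 kJ/s
Q = ΔH = 433.66 kJ/s = 433.66 kW
Heat supplied = 26020 kJ/min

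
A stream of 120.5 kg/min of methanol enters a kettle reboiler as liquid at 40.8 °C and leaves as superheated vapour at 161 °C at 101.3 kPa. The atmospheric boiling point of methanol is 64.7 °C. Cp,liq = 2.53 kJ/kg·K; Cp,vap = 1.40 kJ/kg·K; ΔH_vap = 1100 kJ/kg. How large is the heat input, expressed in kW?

Q = 2600 kW

liquid 40.8→64.7 °C: 60.467 kJ/kg
vaporisation at 64.7 °C: 1100 kJ/kg
vapour 64.7→161 °C: 134.82 kJ/kg
Δh = 60.467 + 1100 + 134.82 = 1295.3 kJ/kg
Q = ṁ·Δh = 120.5 kg/min × 1295.3 kJ/kg = 156080 kJ/min
|Q| = 2601.4 kW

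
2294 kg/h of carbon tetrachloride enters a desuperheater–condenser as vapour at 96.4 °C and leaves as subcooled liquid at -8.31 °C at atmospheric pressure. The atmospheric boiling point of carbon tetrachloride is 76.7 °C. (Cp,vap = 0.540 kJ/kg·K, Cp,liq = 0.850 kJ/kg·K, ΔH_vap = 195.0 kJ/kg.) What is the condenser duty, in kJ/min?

Q_c = 10600 kJ/min

vapour 96.4→76.7 °C: -10.638 kJ/kg
condensation at 76.7 °C: -195 kJ/kg
liquid 76.7→-8.31 °C: -72.258 kJ/kg
Δh = -10.638 + -195 + -72.258 = -277.9 kJ/kg
Q = ṁ·Δh = 2294 kg/h × -277.9 kJ/kg = -637490 kJ/h
|Q| = 177.08 kW = 10625 kJ/min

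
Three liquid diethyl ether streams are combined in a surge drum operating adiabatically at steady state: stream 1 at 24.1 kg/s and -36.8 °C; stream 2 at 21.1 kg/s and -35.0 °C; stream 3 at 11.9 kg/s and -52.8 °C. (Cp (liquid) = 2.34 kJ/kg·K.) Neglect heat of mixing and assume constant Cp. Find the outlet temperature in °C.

T_out = -39.5 °C

Energy balance with Q = 0: Σ ṁᵢCp,ᵢ(T_out − Tᵢ) = 0
T_out = Σ ṁᵢCp,ᵢTᵢ / Σ ṁᵢCp,ᵢ
      = -5273.7 / 133.61 = -39.469 °C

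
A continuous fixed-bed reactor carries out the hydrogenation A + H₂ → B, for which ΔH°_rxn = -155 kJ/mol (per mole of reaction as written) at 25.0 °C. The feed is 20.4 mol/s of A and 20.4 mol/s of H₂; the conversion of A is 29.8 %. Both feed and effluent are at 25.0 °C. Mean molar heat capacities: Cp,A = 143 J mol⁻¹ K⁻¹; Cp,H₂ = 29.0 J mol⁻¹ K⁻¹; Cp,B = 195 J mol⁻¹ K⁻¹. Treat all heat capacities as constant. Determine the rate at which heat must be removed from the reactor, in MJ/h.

Extent of reaction ξ = 0.298 × 20.4 = 6.0792 mol/s
Reaction term: ξ·ΔH°_rxn = 6.0792 × -155 = -942.28 kJ/s
Q = ΔH = -942.28 kJ/s = -942.28 kW
Heat removed = 3392.2 MJ/h

Q_out = 3390 MJ/h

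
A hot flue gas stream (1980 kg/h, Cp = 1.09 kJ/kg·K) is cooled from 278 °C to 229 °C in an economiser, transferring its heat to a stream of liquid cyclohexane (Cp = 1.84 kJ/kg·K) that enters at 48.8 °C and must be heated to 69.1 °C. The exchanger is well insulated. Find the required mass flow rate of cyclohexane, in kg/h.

ṁ_c = 2830 kg/h

Heat released by hot stream: Q = 1980 × 1.09 × (278 − 229) = 105750 kJ/h
Energy balance on cold side (adiabatic exchanger): Q = ṁ_c·Cp_c·(T_c,out − T_c,in)
ṁ_c = 105750 / [1.84 × (69.1 − 48.8)] = 2831.2 kg/h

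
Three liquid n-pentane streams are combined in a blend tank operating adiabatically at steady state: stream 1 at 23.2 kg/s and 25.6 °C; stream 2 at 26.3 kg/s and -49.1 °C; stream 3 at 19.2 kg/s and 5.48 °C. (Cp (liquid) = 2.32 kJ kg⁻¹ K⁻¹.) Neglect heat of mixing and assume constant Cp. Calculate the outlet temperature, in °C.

T_out = -8.62 °C

No heat crosses the boundary, so H_out = H_in.
Σ ṁᵢCp,ᵢTᵢ = 23.2×2.32×25.6 + 26.3×2.32×-49.1 + 19.2×2.32×5.48 = -1373.9
Σ ṁᵢCp,ᵢ = 23.2×2.32 + 26.3×2.32 + 19.2×2.32 = 159.38
T_out = -1373.9 / 159.38 = -8.62 °C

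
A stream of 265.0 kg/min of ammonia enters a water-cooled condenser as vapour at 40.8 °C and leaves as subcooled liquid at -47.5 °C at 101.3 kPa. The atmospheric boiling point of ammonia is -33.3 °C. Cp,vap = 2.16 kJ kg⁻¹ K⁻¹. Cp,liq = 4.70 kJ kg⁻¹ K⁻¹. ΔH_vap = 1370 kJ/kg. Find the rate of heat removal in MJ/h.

Q_c = 25400 MJ/h

vapour 40.8→-33.3 °C: -160.06 kJ/kg
condensation at -33.3 °C: -1370 kJ/kg
liquid -33.3→-47.5 °C: -66.74 kJ/kg
Δh = -160.06 + -1370 + -66.74 = -1596.8 kJ/kg
Q = ṁ·Δh = 265.0 kg/min × -1596.8 kJ/kg = -423150 kJ/min
|Q| = 7052.5 kW = 25389 MJ/h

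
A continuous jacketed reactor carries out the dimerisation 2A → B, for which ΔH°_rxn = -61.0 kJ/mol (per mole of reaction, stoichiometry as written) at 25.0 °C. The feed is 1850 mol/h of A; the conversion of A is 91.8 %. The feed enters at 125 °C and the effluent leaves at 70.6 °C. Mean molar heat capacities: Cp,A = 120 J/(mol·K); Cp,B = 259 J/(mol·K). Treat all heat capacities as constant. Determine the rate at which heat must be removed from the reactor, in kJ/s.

Q_out = 17.5 kJ/s

Extent of reaction ξ = 0.918 × 1850 / 2 = 849.15 mol/h
Reaction term: ξ·ΔH°_rxn = 849.15 × -61.0 = -51798 kJ/h
Sensible, feed 125→25 °C: -22200 kJ/h
Outlet flows (mol/h): A 151.7, B 849.15
Sensible, products 25→70.6 °C: 10859 kJ/h
Q = ΔH = -63139 kJ/h = -17.539 kW
Heat removed = 17.539 kJ/s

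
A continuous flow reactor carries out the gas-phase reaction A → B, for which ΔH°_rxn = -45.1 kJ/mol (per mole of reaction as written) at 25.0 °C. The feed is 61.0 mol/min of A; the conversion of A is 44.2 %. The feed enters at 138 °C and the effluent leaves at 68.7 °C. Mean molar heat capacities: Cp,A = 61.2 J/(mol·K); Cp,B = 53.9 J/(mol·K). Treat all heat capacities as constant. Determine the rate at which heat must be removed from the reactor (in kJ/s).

Q_out = 24.7 kJ/s

Extent of reaction ξ = 0.442 × 61.0 = 26.962 mol/min
Reaction term: ξ·ΔH°_rxn = 26.962 × -45.1 = -1216 kJ/min
Sensible, feed 138→25 °C: -421.85 kJ/min
Outlet flows (mol/min): A 34.038, B 26.962
Sensible, products 25→68.7 °C: 154.54 kJ/min
Q = ΔH = -1483.3 kJ/min = -24.722 kW
Heat removed = 24.722 kJ/s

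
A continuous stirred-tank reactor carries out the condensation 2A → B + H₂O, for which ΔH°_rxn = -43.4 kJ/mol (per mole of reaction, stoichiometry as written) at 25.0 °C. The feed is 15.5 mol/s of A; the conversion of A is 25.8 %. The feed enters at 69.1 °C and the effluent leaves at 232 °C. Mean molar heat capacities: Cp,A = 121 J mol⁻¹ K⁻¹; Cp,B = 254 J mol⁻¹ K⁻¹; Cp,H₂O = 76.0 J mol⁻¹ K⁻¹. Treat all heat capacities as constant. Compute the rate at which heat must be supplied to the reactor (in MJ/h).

Extent of reaction ξ = 0.258 × 15.5 / 2 = 1.9995 mol/s
Reaction term: ξ·ΔH°_rxn = 1.9995 × -43.4 = -86.778 kJ/s
Sensible, feed 69.1→25 °C: -82.71 kJ/s
Outlet flows (mol/s): A 11.501, B 1.9995, H₂O 1.9995
Sensible, products 25→232 °C: 424.65 kJ/s
Q = ΔH = 255.16 kJ/s = 255.16 kW
Heat supplied = 918.59 MJ/h

Q_in = 919 MJ/h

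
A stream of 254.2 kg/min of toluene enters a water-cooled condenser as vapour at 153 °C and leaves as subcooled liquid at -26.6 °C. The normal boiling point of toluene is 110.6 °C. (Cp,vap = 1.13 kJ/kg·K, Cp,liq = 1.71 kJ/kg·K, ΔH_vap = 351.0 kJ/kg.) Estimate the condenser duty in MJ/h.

Q_c = 9660 MJ/h

vapour 153→110.6 °C: -47.912 kJ/kg
condensation at 110.6 °C: -351 kJ/kg
liquid 110.6→-26.6 °C: -234.61 kJ/kg
Δh = -47.912 + -351 + -234.61 = -633.52 kJ/kg
Q = ṁ·Δh = 254.2 kg/min × -633.52 kJ/kg = -161040 kJ/min
|Q| = 2684 kW = 9662.5 MJ/h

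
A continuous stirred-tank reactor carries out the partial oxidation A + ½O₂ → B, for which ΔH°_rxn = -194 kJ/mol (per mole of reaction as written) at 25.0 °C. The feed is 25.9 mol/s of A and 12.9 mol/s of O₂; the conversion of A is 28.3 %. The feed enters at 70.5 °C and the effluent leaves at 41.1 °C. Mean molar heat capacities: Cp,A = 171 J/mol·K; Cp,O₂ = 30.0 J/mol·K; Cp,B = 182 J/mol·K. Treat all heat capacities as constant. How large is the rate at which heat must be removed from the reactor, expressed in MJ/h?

Q_out = 5630 MJ/h

Extent of reaction ξ = 0.283 × 25.9 = 7.3297 mol/s
Reaction term: ξ·ΔH°_rxn = 7.3297 × -194 = -1422 kJ/s
Sensible, feed 70.5→25 °C: -219.12 kJ/s
Outlet flows (mol/s): A 18.57, O₂ 9.2352, B 7.3297
Sensible, products 25→41.1 °C: 77.064 kJ/s
Q = ΔH = -1564 kJ/s = -1564 kW
Heat removed = 5630.5 MJ/h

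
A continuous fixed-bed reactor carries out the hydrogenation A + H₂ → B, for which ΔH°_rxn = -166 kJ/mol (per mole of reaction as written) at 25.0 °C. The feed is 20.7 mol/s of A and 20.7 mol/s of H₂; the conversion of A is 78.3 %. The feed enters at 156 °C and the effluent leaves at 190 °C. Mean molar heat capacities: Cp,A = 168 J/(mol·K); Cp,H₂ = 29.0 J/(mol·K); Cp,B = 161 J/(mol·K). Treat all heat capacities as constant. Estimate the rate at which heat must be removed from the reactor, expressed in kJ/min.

Extent of reaction ξ = 0.783 × 20.7 = 16.208 mol/s
Reaction term: ξ·ΔH°_rxn = 16.208 × -166 = -2690.5 kJ/s
Sensible, feed 156→25 °C: -534.2 kJ/s
Outlet flows (mol/s): A 4.4919, H₂ 4.4919, B 16.208
Sensible, products 25→190 °C: 576.58 kJ/s
Q = ΔH = -2648.2 kJ/s = -2648.2 kW
Heat removed = 158890 kJ/min

Q_out = 159000 kJ/min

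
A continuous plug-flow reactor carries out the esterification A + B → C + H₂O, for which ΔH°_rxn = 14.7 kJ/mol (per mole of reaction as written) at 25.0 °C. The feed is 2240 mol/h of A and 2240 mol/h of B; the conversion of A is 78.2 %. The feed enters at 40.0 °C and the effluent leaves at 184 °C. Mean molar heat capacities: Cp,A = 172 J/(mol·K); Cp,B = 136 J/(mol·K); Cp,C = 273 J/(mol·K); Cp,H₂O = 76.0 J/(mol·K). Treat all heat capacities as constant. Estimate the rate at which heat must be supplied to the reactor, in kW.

Extent of reaction ξ = 0.782 × 2240 = 1751.7 mol/h
Reaction term: ξ·ΔH°_rxn = 1751.7 × 14.7 = 25750 kJ/h
Sensible, feed 40.0→25 °C: -10349 kJ/h
Outlet flows (mol/h): A 488.32, B 488.32, C 1751.7, H₂O 1751.7
Sensible, products 25→184 °C: 121120 kJ/h
Q = ΔH = 136520 kJ/h = 37.921 kW
Heat supplied = 37.921 kW

Q_in = 37.9 kW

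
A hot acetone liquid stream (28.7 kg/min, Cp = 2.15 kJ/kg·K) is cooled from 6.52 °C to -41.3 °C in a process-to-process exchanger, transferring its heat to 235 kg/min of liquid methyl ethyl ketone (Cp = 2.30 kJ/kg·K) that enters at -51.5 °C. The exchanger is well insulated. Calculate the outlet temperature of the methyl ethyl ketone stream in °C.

Heat released by hot stream: Q = 28.7 × 2.15 × (6.52 − -41.3) = 2950.7 kJ/min
Energy balance on cold side (adiabatic exchanger): Q = ṁ_c·Cp_c·(T_c,out − T_c,in)
T_c,out = -51.5 + 2950.7/(235 × 2.30) = -46.041 °C

T_c,out = -46.0 °C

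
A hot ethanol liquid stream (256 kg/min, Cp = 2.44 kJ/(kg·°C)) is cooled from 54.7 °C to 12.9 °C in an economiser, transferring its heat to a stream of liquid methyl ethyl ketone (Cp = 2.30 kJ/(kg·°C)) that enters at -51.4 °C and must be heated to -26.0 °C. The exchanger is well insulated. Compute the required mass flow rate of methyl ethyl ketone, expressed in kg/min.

Heat released by hot stream: Q = 256 × 2.44 × (54.7 − 12.9) = 26110 kJ/min
Energy balance on cold side (adiabatic exchanger): Q = ṁ_c·Cp_c·(T_c,out − T_c,in)
ṁ_c = 26110 / [2.30 × (-26.0 − -51.4)] = 446.94 kg/min

ṁ_c = 447 kg/min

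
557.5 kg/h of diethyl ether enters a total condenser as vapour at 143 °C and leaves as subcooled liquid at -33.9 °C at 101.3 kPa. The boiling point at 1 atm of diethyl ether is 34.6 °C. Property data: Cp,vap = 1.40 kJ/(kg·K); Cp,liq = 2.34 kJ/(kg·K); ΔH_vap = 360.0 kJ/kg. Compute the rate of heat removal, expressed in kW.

Q_c = 104 kW

vapour 143→34.6 °C: -151.76 kJ/kg
condensation at 34.6 °C: -360 kJ/kg
liquid 34.6→-33.9 °C: -160.29 kJ/kg
Δh = -151.76 + -360 + -160.29 = -672.05 kJ/kg
Q = ṁ·Δh = 557.5 kg/h × -672.05 kJ/kg = -374670 kJ/h
|Q| = 104.07 kW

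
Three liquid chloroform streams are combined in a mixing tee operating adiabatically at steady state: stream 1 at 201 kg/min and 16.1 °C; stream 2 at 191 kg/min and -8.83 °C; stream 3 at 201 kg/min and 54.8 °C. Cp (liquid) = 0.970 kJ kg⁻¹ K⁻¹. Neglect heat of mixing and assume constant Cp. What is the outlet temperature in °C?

Adiabatic, steady state ⇒ Σ ṁᵢCp,ᵢ(T_out − Tᵢ) = 0
T_out = Σ ṁᵢCp,ᵢTᵢ / Σ ṁᵢCp,ᵢ
      = 12187 / 575.21 = 21.188 °C

T_out = 21.2 °C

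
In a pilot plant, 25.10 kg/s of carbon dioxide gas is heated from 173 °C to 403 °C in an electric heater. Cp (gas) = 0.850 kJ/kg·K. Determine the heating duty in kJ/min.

Q = ṁ·Cp·ΔT = 25.10 × 0.850 × (403 − 173) = 4907.1 kJ/s
Heating duty = 294420 kJ/min

Q = 294000 kJ/min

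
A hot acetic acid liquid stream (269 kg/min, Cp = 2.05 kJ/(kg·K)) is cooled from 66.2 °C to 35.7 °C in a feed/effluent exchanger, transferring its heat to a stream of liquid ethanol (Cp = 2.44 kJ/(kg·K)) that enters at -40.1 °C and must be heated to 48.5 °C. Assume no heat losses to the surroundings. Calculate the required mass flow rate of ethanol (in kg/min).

Heat released by hot stream: Q = 269 × 2.05 × (66.2 − 35.7) = 16819 kJ/min
Energy balance on cold side (adiabatic exchanger): Q = ṁ_c·Cp_c·(T_c,out − T_c,in)
ṁ_c = 16819 / [2.44 × (48.5 − -40.1)] = 77.801 kg/min

ṁ_c = 77.8 kg/min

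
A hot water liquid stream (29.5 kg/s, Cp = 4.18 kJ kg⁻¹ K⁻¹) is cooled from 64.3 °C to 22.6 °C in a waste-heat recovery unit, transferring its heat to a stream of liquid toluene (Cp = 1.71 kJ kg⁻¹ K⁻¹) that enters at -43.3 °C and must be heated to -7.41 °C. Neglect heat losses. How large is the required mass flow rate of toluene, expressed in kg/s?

Heat released by hot stream: Q = 29.5 × 4.18 × (64.3 − 22.6) = 5142 kJ/s
Energy balance on cold side (adiabatic exchanger): Q = ṁ_c·Cp_c·(T_c,out − T_c,in)
ṁ_c = 5142 / [1.71 × (-7.41 − -43.3)] = 83.785 kg/s

ṁ_c = 83.8 kg/s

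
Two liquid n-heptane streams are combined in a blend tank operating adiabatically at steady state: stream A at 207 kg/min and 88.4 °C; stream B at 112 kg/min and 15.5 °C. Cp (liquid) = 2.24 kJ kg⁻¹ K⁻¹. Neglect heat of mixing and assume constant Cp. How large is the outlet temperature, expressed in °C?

T_out = 62.8 °C

Adiabatic, steady state ⇒ Σ ṁᵢCp,ᵢ(T_out − Tᵢ) = 0
Σ ṁᵢCp,ᵢTᵢ = 207×2.24×88.4 + 112×2.24×15.5 = 44878
Σ ṁᵢCp,ᵢ = 207×2.24 + 112×2.24 = 714.56
T_out = 44878 / 714.56 = 62.805 °C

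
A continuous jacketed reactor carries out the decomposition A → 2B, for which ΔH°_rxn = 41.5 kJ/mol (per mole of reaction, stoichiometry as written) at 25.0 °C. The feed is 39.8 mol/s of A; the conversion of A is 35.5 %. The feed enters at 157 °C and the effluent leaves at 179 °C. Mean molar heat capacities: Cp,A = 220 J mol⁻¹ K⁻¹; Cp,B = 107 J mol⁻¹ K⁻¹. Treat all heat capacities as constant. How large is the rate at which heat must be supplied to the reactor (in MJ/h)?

Q_in = 2760 MJ/h

Extent of reaction ξ = 0.355 × 39.8 = 14.129 mol/s
Reaction term: ξ·ΔH°_rxn = 14.129 × 41.5 = 586.35 kJ/s
Sensible, feed 157→25 °C: -1155.8 kJ/s
Outlet flows (mol/s): A 25.671, B 28.258
Sensible, products 25→179 °C: 1335.4 kJ/s
Q = ΔH = 765.93 kJ/s = 765.93 kW
Heat supplied = 2757.3 MJ/h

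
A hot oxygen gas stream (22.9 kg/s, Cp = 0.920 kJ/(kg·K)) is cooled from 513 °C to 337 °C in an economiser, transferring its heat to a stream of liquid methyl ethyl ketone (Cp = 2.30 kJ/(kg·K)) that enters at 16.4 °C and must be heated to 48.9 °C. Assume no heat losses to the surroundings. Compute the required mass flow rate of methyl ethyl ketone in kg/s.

Heat released by hot stream: Q = 22.9 × 0.920 × (513 − 337) = 3708 kJ/s
Energy balance on cold side (adiabatic exchanger): Q = ṁ_c·Cp_c·(T_c,out − T_c,in)
ṁ_c = 3708 / [2.30 × (48.9 − 16.4)] = 49.605 kg/s

ṁ_c = 49.6 kg/s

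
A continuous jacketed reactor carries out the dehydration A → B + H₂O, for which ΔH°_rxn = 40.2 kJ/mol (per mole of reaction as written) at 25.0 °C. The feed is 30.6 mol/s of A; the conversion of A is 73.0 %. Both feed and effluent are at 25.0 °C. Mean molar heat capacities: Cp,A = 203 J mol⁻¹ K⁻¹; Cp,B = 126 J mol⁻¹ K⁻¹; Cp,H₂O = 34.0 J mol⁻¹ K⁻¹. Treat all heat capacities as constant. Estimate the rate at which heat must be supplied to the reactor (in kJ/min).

Q_in = 53900 kJ/min

Extent of reaction ξ = 0.730 × 30.6 = 22.338 mol/s
Reaction term: ξ·ΔH°_rxn = 22.338 × 40.2 = 897.99 kJ/s
Q = ΔH = 897.99 kJ/s = 897.99 kW
Heat supplied = 53879 kJ/min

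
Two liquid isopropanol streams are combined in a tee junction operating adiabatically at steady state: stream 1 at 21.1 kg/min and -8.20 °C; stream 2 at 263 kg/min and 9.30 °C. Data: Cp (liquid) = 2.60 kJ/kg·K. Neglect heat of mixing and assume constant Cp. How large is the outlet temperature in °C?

T_out = 8.00 °C

No heat crosses the boundary, so H_out = H_in.
T_out = Σ ṁᵢCp,ᵢTᵢ / Σ ṁᵢCp,ᵢ
      = 5909.5 / 738.66 = 8.0003 °C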